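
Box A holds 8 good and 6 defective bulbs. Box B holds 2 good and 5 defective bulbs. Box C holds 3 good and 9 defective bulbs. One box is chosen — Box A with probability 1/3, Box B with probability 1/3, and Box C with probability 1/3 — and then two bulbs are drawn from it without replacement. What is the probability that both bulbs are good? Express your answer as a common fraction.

2407/18018

From Box A: P(both good) = (8/14)(7/13) = 4/13.
From Box B: P(both good) = (2/7)(1/6) = 1/21.
From Box C: P(both good) = (3/12)(2/11) = 1/22.
Total probability = (1/3)(4/13) + (1/3)(1/21) + (1/3)(1/22) = 2407/18018.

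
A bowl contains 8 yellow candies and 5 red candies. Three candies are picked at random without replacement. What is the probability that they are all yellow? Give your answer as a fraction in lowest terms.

28/143

P(all yellow) = 8/13 × 7/12 × 6/11 = 336/1716 = 28/143.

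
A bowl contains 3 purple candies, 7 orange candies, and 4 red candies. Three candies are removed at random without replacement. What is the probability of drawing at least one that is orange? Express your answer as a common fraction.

P(no orange) = 7/14 × 6/13 × 5/12 = 210/2184 = 5/52.
P(at least one) = 1 − 5/52 = 47/52.

47/52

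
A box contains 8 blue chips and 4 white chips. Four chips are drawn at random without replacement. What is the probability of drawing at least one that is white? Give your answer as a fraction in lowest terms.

85/99

P(no white) = 8/12 × 7/11 × 6/10 × 5/9 = 1680/11880 = 14/99.
P(at least one) = 1 − 14/99 = 85/99.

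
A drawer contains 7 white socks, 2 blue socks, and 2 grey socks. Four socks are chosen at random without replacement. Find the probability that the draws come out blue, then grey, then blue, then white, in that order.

Multiply the probability of each draw given the previous ones:
P = 2/11 × 2/10 × 1/9 × 7/8 = 28/7920 = 7/1980.

7/1980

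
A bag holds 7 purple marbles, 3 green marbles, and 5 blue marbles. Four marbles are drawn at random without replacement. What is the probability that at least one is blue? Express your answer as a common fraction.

11/13

P(no blue) = 10/15 × 9/14 × 8/13 × 7/12 = 5040/32760 = 2/13.
P(at least one) = 1 − 2/13 = 11/13.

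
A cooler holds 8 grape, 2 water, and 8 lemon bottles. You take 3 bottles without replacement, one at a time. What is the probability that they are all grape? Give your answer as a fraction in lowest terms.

P(every draw is grape) = 8/18 × 7/17 × 6/16 = 336/4896 = 7/102.

7/102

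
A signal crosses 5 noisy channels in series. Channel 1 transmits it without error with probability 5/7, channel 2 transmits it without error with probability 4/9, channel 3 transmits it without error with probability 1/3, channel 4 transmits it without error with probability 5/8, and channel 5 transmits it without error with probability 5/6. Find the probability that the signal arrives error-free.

125/2268

Multiplying along the chain,
P = 5/7 × 4/9 × 1/3 × 5/8 × 5/6 = 500/9072 = 125/2268.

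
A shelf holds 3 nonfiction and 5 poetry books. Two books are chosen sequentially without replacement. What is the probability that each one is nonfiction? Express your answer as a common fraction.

P(all nonfiction) = 3/8 × 2/7 = 6/56 = 3/28.

3/28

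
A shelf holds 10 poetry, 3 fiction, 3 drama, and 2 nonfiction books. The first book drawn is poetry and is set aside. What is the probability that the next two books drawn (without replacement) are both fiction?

3/136

With the first book removed, 3 fiction remain out of 17.
P = 3/17 × 2/16 = 6/272 = 3/136.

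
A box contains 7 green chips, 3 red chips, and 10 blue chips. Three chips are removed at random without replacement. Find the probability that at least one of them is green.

427/570

P(no green) = 13/20 × 12/19 × 11/18 = 1716/6840 = 143/570.
P(at least one) = 1 − 143/570 = 427/570.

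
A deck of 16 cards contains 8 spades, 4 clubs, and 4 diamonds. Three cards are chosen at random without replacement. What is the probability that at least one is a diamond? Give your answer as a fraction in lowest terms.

P(no diamonds) = 12/16 × 11/15 × 10/14 = 1320/3360 = 11/28.
P(at least one) = 1 − 11/28 = 17/28.

17/28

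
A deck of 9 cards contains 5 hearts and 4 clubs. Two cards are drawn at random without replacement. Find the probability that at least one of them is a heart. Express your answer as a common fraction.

5/6

P(no hearts) = 4/9 × 3/8 = 12/72 = 1/6.
P(at least one) = 1 − 1/6 = 5/6.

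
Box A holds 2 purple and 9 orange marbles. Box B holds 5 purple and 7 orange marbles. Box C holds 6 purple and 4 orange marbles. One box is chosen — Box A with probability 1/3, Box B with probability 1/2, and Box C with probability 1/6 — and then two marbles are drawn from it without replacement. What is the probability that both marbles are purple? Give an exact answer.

68/495

From Box A: P(both purple) = (2/11)(1/10) = 1/55.
From Box B: P(both purple) = (5/12)(4/11) = 5/33.
From Box C: P(both purple) = (6/10)(5/9) = 1/3.
Total probability = (1/3)(1/55) + (1/2)(5/33) + (1/6)(1/3) = 68/495.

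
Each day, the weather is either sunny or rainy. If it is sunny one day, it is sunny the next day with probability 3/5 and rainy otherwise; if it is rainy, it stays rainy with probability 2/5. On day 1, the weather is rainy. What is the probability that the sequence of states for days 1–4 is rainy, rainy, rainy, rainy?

8/125

Day 1 is given. For each transition, use the conditional probability from the current state:
P(rainy | rainy) = 2/5; P(rainy | rainy) = 2/5; P(rainy | rainy) = 2/5.
P = 2/5 × 2/5 × 2/5 = 8/125.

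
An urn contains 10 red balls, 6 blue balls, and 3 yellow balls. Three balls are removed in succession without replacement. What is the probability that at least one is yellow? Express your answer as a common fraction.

P(no yellow) = 16/19 × 15/18 × 14/17 = 3360/5814 = 560/969.
P(at least one) = 1 − 560/969 = 409/969.

409/969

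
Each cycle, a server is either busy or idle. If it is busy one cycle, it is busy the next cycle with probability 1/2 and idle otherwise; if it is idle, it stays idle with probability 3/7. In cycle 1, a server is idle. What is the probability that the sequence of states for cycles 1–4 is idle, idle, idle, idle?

27/343

Cycle 1 is given. For each transition, use the conditional probability from the current state:
P(idle | idle) = 3/7; P(idle | idle) = 3/7; P(idle | idle) = 3/7.
P = 3/7 × 3/7 × 3/7 = 27/343.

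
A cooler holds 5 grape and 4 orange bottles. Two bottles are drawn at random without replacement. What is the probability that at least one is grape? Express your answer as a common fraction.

5/6

P(no grape) = 4/9 × 3/8 = 12/72 = 1/6.
P(at least one) = 1 − 1/6 = 5/6.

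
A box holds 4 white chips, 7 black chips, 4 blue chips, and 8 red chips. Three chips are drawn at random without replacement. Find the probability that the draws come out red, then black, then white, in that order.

Chain rule:
P = 8/23 × 7/22 × 4/21 = 224/10626 = 16/759.

16/759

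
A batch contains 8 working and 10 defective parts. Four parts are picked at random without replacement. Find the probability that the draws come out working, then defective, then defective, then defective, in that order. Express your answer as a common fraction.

4/51

Chain rule:
P = 8/18 × 10/17 × 9/16 × 8/15 = 5760/73440 = 4/51.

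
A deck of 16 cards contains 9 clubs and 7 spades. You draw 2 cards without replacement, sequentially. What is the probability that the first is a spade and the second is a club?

Multiply the probability of each draw given the previous ones:
P = 7/16 × 9/15 = 63/240 = 21/80.

21/80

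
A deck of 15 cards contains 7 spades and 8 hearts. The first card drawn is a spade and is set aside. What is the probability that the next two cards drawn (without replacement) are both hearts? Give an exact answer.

With the first card removed, 8 hearts remain out of 14.
P = 8/14 × 7/13 = 56/182 = 4/13.

4/13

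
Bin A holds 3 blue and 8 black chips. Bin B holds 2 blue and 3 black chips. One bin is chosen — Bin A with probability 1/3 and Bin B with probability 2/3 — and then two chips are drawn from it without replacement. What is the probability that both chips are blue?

14/165

From Bin A: P(both blue) = (3/11)(2/10) = 3/55.
From Bin B: P(both blue) = (2/5)(1/4) = 1/10.
Total probability = (1/3)(3/55) + (2/3)(1/10) = 14/165.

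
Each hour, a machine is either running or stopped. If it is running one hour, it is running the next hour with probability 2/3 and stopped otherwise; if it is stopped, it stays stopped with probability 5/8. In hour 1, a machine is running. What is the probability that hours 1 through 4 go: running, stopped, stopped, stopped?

Hour 1 is given. For each transition, use the conditional probability from the current state:
P(stopped | running) = 1/3; P(stopped | stopped) = 5/8; P(stopped | stopped) = 5/8.
P = 1/3 × 5/8 × 5/8 = 25/192.

25/192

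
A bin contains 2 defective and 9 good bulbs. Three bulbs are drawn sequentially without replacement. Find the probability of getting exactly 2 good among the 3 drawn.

24/55

One ordering (good drawn first) has probability 9/11 × 8/10 × 2/9 = 144/990 = 8/55.
There are C(3,2) = 3 such orderings, each equally likely, so P = 3 × 8/55 = 24/55.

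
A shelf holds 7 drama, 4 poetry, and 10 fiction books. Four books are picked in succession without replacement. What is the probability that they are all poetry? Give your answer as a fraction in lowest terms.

1/5985

P(every draw is poetry) = 4/21 × 3/20 × 2/19 × 1/18 = 24/143640 = 1/5985.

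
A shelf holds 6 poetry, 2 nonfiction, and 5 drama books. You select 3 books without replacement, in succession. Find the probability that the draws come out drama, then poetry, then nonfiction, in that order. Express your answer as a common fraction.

Each draw changes the counts, so multiply the conditional probabilities along the sequence:
P = 5/13 × 6/12 × 2/11 = 60/1716 = 5/143.

5/143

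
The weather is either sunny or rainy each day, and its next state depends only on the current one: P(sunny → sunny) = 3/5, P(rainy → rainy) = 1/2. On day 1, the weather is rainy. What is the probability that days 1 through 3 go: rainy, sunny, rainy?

1/5

Day 1 is given. For each transition, use the conditional probability from the current state:
P(sunny | rainy) = 1/2; P(rainy | sunny) = 2/5.
P = 1/2 × 2/5 = 2/10 = 1/5.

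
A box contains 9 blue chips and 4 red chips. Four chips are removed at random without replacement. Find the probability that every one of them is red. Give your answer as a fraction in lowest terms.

P = 4/13 × 3/12 × 2/11 × 1/10 = 24/17160 = 1/715.

1/715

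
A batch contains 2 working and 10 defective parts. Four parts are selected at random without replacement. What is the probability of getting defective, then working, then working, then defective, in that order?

Chain rule:
P = 10/12 × 2/11 × 1/10 × 9/9 = 180/11880 = 1/66.

1/66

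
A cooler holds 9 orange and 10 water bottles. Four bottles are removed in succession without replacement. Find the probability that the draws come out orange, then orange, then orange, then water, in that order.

Chain rule:
P = 9/19 × 8/18 × 7/17 × 10/16 = 5040/93024 = 35/646.

35/646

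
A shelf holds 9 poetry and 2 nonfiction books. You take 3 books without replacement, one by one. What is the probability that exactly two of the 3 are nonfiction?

3/55

One ordering (nonfiction drawn first) has probability 2/11 × 1/10 × 9/9 = 18/990 = 1/55.
There are C(3,2) = 3 such orderings, each equally likely, so P = 3 × 1/55 = 3/55.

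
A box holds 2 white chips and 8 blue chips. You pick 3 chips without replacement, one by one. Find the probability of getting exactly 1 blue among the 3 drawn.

1/15

One ordering (blue drawn first) has probability 8/10 × 2/9 × 1/8 = 16/720 = 1/45.
There are C(3,1) = 3 such orderings, each equally likely, so P = 3 × 1/45 = 1/15.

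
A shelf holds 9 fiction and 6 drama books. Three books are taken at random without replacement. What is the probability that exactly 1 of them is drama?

One ordering (drama drawn first) has probability 6/15 × 9/14 × 8/13 = 432/2730 = 72/455.
There are C(3,1) = 3 such orderings, each equally likely, so P = 3 × 72/455 = 216/455.

216/455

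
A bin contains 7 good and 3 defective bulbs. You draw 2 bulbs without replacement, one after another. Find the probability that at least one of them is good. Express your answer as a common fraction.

P(no good) = 3/10 × 2/9 = 6/90 = 1/15.
P(at least one) = 1 − 1/15 = 14/15.

14/15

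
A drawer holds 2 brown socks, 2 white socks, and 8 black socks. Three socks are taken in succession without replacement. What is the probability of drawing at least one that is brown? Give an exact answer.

5/11

P(no brown) = 10/12 × 9/11 × 8/10 = 720/1320 = 6/11.
P(at least one) = 1 − 6/11 = 5/11.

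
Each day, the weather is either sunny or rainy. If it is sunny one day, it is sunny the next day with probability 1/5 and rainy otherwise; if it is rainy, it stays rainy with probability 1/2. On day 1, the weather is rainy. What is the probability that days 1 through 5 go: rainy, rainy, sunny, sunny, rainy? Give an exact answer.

1/25

Day 1 is given. For each transition, use the conditional probability from the current state:
P(rainy | rainy) = 1/2; P(sunny | rainy) = 1/2; P(sunny | sunny) = 1/5; P(rainy | sunny) = 4/5.
P = 1/2 × 1/2 × 1/5 × 4/5 = 4/100 = 1/25.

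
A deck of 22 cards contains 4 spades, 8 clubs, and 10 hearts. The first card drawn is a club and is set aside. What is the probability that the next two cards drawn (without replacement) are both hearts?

3/14

With the first card removed, 10 hearts remain out of 21.
P = 10/21 × 9/20 = 90/420 = 3/14.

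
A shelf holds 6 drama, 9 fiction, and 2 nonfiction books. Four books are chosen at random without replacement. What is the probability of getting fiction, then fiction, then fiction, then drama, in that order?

Each draw changes the counts, so multiply the conditional probabilities along the sequence:
P = 9/17 × 8/16 × 7/15 × 6/14 = 3024/57120 = 9/170.

9/170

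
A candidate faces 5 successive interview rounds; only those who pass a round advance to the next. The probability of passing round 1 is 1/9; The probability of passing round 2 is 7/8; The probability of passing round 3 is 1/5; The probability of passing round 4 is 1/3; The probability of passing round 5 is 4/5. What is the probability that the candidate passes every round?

7/1350

Multiplying along the chain,
P = 1/9 × 7/8 × 1/5 × 1/3 × 4/5 = 28/5400 = 7/1350.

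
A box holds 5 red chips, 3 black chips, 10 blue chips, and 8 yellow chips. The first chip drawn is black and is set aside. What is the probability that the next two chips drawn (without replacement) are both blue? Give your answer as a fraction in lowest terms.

3/20

After the first draw, 10 of the remaining 25 chips are blue.
P = 10/25 × 9/24 = 90/600 = 3/20.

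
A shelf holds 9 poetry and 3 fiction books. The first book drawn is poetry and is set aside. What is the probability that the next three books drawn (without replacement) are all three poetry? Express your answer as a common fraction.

56/165

With the first book removed, 8 poetry remain out of 11.
P = 8/11 × 7/10 × 6/9 = 336/990 = 56/165.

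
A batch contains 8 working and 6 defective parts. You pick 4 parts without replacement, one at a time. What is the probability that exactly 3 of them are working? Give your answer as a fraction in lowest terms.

48/143

One ordering (working drawn first) has probability 8/14 × 7/13 × 6/12 × 6/11 = 2016/24024 = 12/143.
There are C(4,3) = 4 such orderings, each equally likely, so P = 4 × 12/143 = 48/143.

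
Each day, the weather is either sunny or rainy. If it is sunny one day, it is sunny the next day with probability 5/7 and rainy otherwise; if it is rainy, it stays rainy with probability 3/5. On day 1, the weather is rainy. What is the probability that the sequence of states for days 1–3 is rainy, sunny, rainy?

4/35

Day 1 is given. For each transition, use the conditional probability from the current state:
P(sunny | rainy) = 2/5; P(rainy | sunny) = 2/7.
P = 2/5 × 2/7 = 4/35.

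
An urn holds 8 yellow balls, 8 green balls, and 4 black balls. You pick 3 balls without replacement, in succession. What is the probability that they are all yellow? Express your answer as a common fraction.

14/285

P(every draw is yellow) = 8/20 × 7/19 × 6/18 = 336/6840 = 14/285.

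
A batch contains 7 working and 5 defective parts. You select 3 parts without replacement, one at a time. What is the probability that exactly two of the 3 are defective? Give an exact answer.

One ordering (defective drawn first) has probability 5/12 × 4/11 × 7/10 = 140/1320 = 7/66.
There are C(3,2) = 3 such orderings, each equally likely, so P = 3 × 7/66 = 7/22.

7/22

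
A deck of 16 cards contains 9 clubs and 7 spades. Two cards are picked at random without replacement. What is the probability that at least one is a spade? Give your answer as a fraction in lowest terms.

P(no spades) = 9/16 × 8/15 = 72/240 = 3/10.
P(at least one) = 1 − 3/10 = 7/10.

7/10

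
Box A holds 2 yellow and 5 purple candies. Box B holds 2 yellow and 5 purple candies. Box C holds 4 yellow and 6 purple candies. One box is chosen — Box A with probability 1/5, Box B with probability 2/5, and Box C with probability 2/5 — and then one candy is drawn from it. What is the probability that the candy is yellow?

From Box A: P(yellow) = 2/7.
From Box B: P(yellow) = 2/7.
From Box C: P(yellow) = 4/10.
Total probability = (1/5)(2/7) + (2/5)(2/7) + (2/5)(4/10) = 58/175.

58/175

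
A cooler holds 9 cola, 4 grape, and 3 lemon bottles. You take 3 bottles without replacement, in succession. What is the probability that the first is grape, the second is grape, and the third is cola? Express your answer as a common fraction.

Each draw changes the counts, so multiply the conditional probabilities along the sequence:
P = 4/16 × 3/15 × 9/14 = 108/3360 = 9/280.

9/280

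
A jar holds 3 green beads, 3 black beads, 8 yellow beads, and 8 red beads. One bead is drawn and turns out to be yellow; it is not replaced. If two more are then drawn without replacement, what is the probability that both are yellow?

1/10

After the first draw, 7 of the remaining 21 beads are yellow.
P = 7/21 × 6/20 = 42/420 = 1/10.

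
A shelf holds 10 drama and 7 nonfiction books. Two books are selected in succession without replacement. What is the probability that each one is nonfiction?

21/136

P(every draw is nonfiction) = 7/17 × 6/16 = 42/272 = 21/136.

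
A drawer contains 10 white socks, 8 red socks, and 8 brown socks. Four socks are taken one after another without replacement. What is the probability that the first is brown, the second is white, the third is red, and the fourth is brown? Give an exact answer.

56/4485

Chain rule:
P = 8/26 × 10/25 × 8/24 × 7/23 = 4480/358800 = 56/4485.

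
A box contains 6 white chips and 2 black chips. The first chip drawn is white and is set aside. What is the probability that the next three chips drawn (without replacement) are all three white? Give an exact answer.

2/7

With the first chip removed, 5 white remain out of 7.
P = 5/7 × 4/6 × 3/5 = 60/210 = 2/7.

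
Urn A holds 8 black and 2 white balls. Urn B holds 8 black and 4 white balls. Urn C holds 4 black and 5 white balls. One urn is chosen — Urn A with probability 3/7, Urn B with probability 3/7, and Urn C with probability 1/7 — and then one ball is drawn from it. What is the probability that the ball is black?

218/315

From Urn A: P(black) = 8/10.
From Urn B: P(black) = 8/12.
From Urn C: P(black) = 4/9.
Total probability = (3/7)(8/10) + (3/7)(8/12) + (1/7)(4/9) = 218/315.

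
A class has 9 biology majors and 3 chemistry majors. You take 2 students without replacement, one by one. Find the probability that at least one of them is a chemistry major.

P(no chemistry majors) = 9/12 × 8/11 = 72/132 = 6/11.
P(at least one) = 1 − 6/11 = 5/11.

5/11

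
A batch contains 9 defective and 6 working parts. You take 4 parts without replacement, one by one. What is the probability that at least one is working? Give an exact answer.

59/65

P(no working) = 9/15 × 8/14 × 7/13 × 6/12 = 3024/32760 = 6/65.
P(at least one) = 1 − 6/65 = 59/65.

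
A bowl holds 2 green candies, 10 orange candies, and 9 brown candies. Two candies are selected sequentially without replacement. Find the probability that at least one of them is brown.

P(no brown) = 12/21 × 11/20 = 132/420 = 11/35.
P(at least one) = 1 − 11/35 = 24/35.

24/35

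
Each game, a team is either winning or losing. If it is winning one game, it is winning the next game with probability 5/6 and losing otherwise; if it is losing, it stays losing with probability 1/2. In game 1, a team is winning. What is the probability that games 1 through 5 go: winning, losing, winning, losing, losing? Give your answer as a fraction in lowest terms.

Game 1 is given. For each transition, use the conditional probability from the current state:
P(losing | winning) = 1/6; P(winning | losing) = 1/2; P(losing | winning) = 1/6; P(losing | losing) = 1/2.
P = 1/6 × 1/2 × 1/6 × 1/2 = 1/144.

1/144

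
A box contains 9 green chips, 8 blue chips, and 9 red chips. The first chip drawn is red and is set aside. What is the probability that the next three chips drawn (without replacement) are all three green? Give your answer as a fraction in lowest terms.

After the first draw, 9 of the remaining 25 chips are green.
P = 9/25 × 8/24 × 7/23 = 504/13800 = 21/575.

21/575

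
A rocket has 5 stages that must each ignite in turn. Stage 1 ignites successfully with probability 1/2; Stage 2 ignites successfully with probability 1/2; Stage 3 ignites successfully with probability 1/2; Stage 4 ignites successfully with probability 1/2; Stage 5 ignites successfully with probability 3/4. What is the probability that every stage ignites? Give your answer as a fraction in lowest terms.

Each stage is reached only if all earlier stages succeed, so
P = 1/2 × 1/2 × 1/2 × 1/2 × 3/4 = 3/64.

3/64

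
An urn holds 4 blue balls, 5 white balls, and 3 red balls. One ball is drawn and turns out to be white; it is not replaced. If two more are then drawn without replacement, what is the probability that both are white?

With the first ball removed, 4 white remain out of 11.
P = 4/11 × 3/10 = 12/110 = 6/55.

6/55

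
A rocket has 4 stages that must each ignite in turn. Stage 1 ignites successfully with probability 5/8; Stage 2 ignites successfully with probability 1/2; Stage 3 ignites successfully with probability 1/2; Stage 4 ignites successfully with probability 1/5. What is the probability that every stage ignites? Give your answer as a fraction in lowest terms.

1/32

Multiplying along the chain,
P = 5/8 × 1/2 × 1/2 × 1/5 = 5/160 = 1/32.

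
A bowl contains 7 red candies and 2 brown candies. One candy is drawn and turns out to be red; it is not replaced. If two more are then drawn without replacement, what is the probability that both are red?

15/28

With the first candy removed, 6 red remain out of 8.
P = 6/8 × 5/7 = 30/56 = 15/28.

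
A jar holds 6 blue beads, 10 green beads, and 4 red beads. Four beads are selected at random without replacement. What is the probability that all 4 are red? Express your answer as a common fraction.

P = 4/20 × 3/19 × 2/18 × 1/17 = 24/116280 = 1/4845.

1/4845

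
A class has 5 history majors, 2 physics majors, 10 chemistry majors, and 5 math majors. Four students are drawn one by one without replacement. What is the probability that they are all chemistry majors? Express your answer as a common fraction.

P(every draw is a chemistry major) = 10/22 × 9/21 × 8/20 × 7/19 = 5040/175560 = 6/209.

6/209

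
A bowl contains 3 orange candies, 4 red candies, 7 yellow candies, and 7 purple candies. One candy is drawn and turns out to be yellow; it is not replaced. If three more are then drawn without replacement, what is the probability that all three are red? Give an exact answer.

With the first candy removed, 4 red remain out of 20.
P = 4/20 × 3/19 × 2/18 = 24/6840 = 1/285.

1/285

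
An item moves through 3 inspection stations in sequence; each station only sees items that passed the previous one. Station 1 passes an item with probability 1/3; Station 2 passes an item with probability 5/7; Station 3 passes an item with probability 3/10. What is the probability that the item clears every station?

1/14

The events are sequential, so multiply the conditional probabilities:
P = 1/3 × 5/7 × 3/10 = 15/210 = 1/14.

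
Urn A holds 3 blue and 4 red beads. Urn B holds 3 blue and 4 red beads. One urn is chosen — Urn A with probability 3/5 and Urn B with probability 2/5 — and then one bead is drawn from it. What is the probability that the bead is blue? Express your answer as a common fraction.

3/7

From Urn A: P(blue) = 3/7.
From Urn B: P(blue) = 3/7.
Total probability = (3/5)(3/7) + (2/5)(3/7) = 3/7.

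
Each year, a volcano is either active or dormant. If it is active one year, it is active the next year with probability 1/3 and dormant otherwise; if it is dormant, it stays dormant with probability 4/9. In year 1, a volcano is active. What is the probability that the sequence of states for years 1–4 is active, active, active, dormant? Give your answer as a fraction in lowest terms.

2/27

Year 1 is given. For each transition, use the conditional probability from the current state:
P(active | active) = 1/3; P(active | active) = 1/3; P(dormant | active) = 2/3.
P = 1/3 × 1/3 × 2/3 = 2/27.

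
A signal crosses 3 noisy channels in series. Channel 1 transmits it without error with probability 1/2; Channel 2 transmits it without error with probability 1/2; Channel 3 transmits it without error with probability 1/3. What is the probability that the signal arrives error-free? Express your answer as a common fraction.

1/12

The events are sequential, so multiply the conditional probabilities:
P = 1/2 × 1/2 × 1/3 = 1/12.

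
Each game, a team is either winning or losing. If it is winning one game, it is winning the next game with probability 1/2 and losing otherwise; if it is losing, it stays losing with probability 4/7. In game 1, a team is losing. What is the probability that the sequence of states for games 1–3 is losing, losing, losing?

Game 1 is given. For each transition, use the conditional probability from the current state:
P(losing | losing) = 4/7; P(losing | losing) = 4/7.
P = 4/7 × 4/7 = 16/49.

16/49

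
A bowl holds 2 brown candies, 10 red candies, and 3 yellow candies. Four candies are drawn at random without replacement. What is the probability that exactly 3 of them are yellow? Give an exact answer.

One ordering (yellow drawn first) has probability 3/15 × 2/14 × 1/13 × 12/12 = 72/32760 = 1/455.
There are C(4,3) = 4 such orderings, each equally likely, so P = 4 × 1/455 = 4/455.

4/455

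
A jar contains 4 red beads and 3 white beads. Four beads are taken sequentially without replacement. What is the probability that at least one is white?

34/35

P(no white) = 4/7 × 3/6 × 2/5 × 1/4 = 24/840 = 1/35.
P(at least one) = 1 − 1/35 = 34/35.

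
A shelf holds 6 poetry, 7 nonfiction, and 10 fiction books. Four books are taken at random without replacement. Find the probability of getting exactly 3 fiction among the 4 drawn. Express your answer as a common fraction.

One ordering (fiction drawn first) has probability 10/23 × 9/22 × 8/21 × 13/20 = 9360/212520 = 78/1771.
There are C(4,3) = 4 such orderings, each equally likely, so P = 4 × 78/1771 = 312/1771.

312/1771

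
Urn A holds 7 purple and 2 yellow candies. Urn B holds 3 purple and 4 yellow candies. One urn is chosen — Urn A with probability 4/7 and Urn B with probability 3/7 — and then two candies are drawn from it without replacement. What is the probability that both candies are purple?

From Urn A: P(both purple) = (7/9)(6/8) = 7/12.
From Urn B: P(both purple) = (3/7)(2/6) = 1/7.
Total probability = (4/7)(7/12) + (3/7)(1/7) = 58/147.

58/147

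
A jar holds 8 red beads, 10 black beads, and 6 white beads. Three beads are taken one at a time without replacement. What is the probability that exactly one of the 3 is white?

459/1012

One ordering (white drawn first) has probability 6/24 × 18/23 × 17/22 = 1836/12144 = 153/1012.
There are C(3,1) = 3 such orderings, each equally likely, so P = 3 × 153/1012 = 459/1012.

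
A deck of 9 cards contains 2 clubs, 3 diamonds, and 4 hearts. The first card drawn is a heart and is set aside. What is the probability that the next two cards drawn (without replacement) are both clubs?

1/28

After the first draw, 2 of the remaining 8 cards are clubs.
P = 2/8 × 1/7 = 2/56 = 1/28.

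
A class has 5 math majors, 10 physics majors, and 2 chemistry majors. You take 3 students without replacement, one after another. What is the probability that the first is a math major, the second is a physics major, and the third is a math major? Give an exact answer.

Multiply the probability of each draw given the previous ones:
P = 5/17 × 10/16 × 4/15 = 200/4080 = 5/102.

5/102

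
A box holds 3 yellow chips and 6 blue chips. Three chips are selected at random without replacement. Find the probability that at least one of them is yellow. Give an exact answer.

16/21

P(no yellow) = 6/9 × 5/8 × 4/7 = 120/504 = 5/21.
P(at least one) = 1 − 5/21 = 16/21.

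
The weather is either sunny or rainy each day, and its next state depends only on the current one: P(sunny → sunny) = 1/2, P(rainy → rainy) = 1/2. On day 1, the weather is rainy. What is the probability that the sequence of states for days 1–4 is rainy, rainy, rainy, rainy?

Day 1 is given. For each transition, use the conditional probability from the current state:
P(rainy | rainy) = 1/2; P(rainy | rainy) = 1/2; P(rainy | rainy) = 1/2.
P = 1/2 × 1/2 × 1/2 = 1/8.

1/8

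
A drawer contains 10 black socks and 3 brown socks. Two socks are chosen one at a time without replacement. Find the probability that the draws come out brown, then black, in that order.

Multiply the probability of each draw given the previous ones:
P = 3/13 × 10/12 = 30/156 = 5/26.

5/26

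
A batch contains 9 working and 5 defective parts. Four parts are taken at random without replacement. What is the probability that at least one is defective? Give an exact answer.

P(no defective) = 9/14 × 8/13 × 7/12 × 6/11 = 3024/24024 = 18/143.
P(at least one) = 1 − 18/143 = 125/143.

125/143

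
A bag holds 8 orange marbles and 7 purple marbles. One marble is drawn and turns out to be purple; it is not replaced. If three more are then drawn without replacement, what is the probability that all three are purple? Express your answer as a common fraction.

5/91

With the first marble removed, 6 purple remain out of 14.
P = 6/14 × 5/13 × 4/12 = 120/2184 = 5/91.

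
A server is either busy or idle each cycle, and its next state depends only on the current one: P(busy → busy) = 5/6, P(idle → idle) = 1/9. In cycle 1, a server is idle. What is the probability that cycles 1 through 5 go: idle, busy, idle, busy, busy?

Cycle 1 is given. For each transition, use the conditional probability from the current state:
P(busy | idle) = 8/9; P(idle | busy) = 1/6; P(busy | idle) = 8/9; P(busy | busy) = 5/6.
P = 8/9 × 1/6 × 8/9 × 5/6 = 320/2916 = 80/729.

80/729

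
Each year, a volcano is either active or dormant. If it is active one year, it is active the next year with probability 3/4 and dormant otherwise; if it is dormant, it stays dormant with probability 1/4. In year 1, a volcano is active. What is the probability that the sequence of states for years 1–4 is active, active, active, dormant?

Year 1 is given. For each transition, use the conditional probability from the current state:
P(active | active) = 3/4; P(active | active) = 3/4; P(dormant | active) = 1/4.
P = 3/4 × 3/4 × 1/4 = 9/64.

9/64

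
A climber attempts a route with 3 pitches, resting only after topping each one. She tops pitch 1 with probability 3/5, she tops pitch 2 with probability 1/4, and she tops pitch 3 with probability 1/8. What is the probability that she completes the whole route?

3/160

Multiplying along the chain,
P = 3/5 × 1/4 × 1/8 = 3/160.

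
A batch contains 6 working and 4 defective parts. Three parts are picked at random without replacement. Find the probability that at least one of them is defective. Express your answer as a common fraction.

P(no defective) = 6/10 × 5/9 × 4/8 = 120/720 = 1/6.
P(at least one) = 1 − 1/6 = 5/6.

5/6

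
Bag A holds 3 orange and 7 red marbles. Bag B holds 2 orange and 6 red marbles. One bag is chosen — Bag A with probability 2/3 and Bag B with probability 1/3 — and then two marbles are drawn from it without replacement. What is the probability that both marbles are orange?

71/1260

From Bag A: P(both orange) = (3/10)(2/9) = 1/15.
From Bag B: P(both orange) = (2/8)(1/7) = 1/28.
Total probability = (2/3)(1/15) + (1/3)(1/28) = 71/1260.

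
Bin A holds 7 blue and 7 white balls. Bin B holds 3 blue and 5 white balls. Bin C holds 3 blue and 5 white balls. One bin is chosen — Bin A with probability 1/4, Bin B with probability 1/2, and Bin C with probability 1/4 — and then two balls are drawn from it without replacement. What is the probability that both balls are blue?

From Bin A: P(both blue) = (7/14)(6/13) = 3/13.
From Bin B: P(both blue) = (3/8)(2/7) = 3/28.
From Bin C: P(both blue) = (3/8)(2/7) = 3/28.
Total probability = (1/4)(3/13) + (1/2)(3/28) + (1/4)(3/28) = 201/1456.

201/1456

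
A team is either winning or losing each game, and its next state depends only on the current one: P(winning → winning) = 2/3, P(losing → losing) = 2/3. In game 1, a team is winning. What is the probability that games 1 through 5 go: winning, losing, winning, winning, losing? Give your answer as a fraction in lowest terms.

2/81

Game 1 is given. For each transition, use the conditional probability from the current state:
P(losing | winning) = 1/3; P(winning | losing) = 1/3; P(winning | winning) = 2/3; P(losing | winning) = 1/3.
P = 1/3 × 1/3 × 2/3 × 1/3 = 2/81.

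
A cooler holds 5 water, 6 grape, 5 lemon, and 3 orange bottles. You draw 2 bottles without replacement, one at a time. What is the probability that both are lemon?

P = 5/19 × 4/18 = 20/342 = 10/171.

10/171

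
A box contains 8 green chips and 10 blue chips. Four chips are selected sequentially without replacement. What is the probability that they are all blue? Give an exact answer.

7/102

P(every draw is blue) = 10/18 × 9/17 × 8/16 × 7/15 = 5040/73440 = 7/102.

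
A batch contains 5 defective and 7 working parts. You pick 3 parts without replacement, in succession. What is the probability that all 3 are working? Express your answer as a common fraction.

7/44

P = 7/12 × 6/11 × 5/10 = 210/1320 = 7/44.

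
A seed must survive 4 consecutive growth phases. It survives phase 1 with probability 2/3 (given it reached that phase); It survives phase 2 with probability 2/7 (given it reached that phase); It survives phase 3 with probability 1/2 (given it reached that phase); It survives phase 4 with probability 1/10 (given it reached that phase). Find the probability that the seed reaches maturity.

1/105

Multiplying along the chain,
P = 2/3 × 2/7 × 1/2 × 1/10 = 4/420 = 1/105.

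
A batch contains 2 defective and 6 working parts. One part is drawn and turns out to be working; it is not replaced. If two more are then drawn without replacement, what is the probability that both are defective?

With the first part removed, 2 defective remain out of 7.
P = 2/7 × 1/6 = 2/42 = 1/21.

1/21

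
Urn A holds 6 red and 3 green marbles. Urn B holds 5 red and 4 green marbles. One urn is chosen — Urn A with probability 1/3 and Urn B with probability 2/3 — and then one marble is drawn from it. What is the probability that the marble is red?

16/27

From Urn A: P(red) = 6/9.
From Urn B: P(red) = 5/9.
Total probability = (1/3)(6/9) + (2/3)(5/9) = 16/27.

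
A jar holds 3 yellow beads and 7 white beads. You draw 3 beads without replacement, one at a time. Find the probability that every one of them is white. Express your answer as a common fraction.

P(all white) = 7/10 × 6/9 × 5/8 = 210/720 = 7/24.

7/24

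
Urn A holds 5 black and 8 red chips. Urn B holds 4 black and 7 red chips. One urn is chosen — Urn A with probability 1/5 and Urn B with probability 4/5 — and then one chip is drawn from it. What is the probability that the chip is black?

263/715

From Urn A: P(black) = 5/13.
From Urn B: P(black) = 4/11.
Total probability = (1/5)(5/13) + (4/5)(4/11) = 263/715.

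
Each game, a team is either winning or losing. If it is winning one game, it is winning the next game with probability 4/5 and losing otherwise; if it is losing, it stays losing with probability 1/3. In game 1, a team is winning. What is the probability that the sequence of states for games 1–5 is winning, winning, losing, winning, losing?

Game 1 is given. For each transition, use the conditional probability from the current state:
P(winning | winning) = 4/5; P(losing | winning) = 1/5; P(winning | losing) = 2/3; P(losing | winning) = 1/5.
P = 4/5 × 1/5 × 2/3 × 1/5 = 8/375.

8/375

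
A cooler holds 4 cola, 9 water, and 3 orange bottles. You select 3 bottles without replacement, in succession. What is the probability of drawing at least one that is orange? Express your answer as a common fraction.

P(no orange) = 13/16 × 12/15 × 11/14 = 1716/3360 = 143/280.
P(at least one) = 1 − 143/280 = 137/280.

137/280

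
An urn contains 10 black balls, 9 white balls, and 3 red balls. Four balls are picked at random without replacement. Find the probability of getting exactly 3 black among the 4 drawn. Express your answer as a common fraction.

One ordering (black drawn first) has probability 10/22 × 9/21 × 8/20 × 12/19 = 8640/175560 = 72/1463.
There are C(4,3) = 4 such orderings, each equally likely, so P = 4 × 72/1463 = 288/1463.

288/1463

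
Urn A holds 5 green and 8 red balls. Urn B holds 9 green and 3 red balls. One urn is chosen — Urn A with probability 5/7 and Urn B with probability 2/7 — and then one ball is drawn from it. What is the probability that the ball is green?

89/182

From Urn A: P(green) = 5/13.
From Urn B: P(green) = 9/12.
Total probability = (5/7)(5/13) + (2/7)(9/12) = 89/182.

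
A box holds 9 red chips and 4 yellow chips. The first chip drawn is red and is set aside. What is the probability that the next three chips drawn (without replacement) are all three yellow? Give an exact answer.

After the first draw, 4 of the remaining 12 chips are yellow.
P = 4/12 × 3/11 × 2/10 = 24/1320 = 1/55.

1/55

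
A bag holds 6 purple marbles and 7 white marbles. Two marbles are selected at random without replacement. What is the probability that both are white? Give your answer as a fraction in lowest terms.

P(every draw is white) = 7/13 × 6/12 = 42/156 = 7/26.

7/26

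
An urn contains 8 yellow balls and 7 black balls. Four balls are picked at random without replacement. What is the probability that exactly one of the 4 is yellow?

8/39

One ordering (yellow drawn first) has probability 8/15 × 7/14 × 6/13 × 5/12 = 1680/32760 = 2/39.
There are C(4,1) = 4 such orderings, each equally likely, so P = 4 × 2/39 = 8/39.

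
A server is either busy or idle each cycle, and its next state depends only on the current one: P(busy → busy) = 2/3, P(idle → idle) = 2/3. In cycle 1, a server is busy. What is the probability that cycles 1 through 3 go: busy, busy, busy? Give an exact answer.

Cycle 1 is given. For each transition, use the conditional probability from the current state:
P(busy | busy) = 2/3; P(busy | busy) = 2/3.
P = 2/3 × 2/3 = 4/9.

4/9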